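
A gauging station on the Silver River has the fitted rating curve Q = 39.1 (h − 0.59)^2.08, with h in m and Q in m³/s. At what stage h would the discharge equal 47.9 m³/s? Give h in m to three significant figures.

1.69 m

h − h₀ = (Q/C)^(1/b) = (47.9/39.1)^(1/2.08) = 1.103 m
h = 0.59 + 1.103 = 1.693 m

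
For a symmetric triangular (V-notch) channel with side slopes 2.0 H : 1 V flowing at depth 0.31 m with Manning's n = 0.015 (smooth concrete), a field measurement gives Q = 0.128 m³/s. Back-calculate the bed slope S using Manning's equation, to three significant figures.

0.00139

A = z·y² = 2.0×0.31² = 0.1922 m²
P = 2y√(1+z²) = 2×0.31×√(1+2.0²) = 1.386 m
R = A/P = 0.1922/1.386 = 0.1386 m
S = (Q·n / (1·A·R^(2/3)))² = (0.128×0.015 / (1×0.1922×0.2679))² = 0.001391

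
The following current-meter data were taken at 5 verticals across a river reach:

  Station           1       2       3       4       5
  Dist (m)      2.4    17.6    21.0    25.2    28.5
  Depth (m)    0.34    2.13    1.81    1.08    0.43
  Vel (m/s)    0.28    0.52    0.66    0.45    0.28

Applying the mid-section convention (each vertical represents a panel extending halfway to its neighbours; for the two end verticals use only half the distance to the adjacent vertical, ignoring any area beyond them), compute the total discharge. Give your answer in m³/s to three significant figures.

w_1 = (17.6 − 2.4)/2 = 7.6 m; q_1 = 0.28 × 0.34 × 7.6 = 0.7235 m³/s
w_2 = (21.0 − 2.4)/2 = 9.3 m; q_2 = 0.52 × 2.13 × 9.3 = 10.30 m³/s
w_3 = (25.2 − 17.6)/2 = 3.8 m; q_3 = 0.66 × 1.81 × 3.8 = 4.539 m³/s
w_4 = (28.5 − 21.0)/2 = 3.75 m; q_4 = 0.45 × 1.08 × 3.75 = 1.823 m³/s
w_5 = (28.5 − 25.2)/2 = 1.65 m; q_5 = 0.28 × 0.43 × 1.65 = 0.1987 m³/s
Q = Σ qᵢ = 17.58 m³/s

17.6 m³/s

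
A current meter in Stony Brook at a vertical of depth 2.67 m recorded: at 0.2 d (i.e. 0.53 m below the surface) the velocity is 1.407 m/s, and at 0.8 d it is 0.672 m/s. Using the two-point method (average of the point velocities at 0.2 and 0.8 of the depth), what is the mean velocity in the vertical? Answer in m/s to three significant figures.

1.04 m/s

v̄ = (1.407 + 0.672) / 2 = 1.040 m/s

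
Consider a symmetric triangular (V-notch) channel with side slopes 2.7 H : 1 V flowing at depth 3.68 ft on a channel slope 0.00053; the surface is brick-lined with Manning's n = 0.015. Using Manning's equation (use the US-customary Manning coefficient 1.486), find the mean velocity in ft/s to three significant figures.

3.28 ft/s

A = z·y² = 2.7×3.68² = 36.56 ft²
P = 2y√(1+z²) = 2×3.68×√(1+2.7²) = 21.19 ft
R = A/P = 36.56/21.19 = 1.725 ft
Q = (1.486/n)·A·R^(2/3)·S^(1/2) = (1.486/0.015) × 36.56 × 1.725^(2/3) × 0.00053^(1/2) = 120.0 ft³/s
V = Q/A = 120.0/36.56 = 3.281 ft/s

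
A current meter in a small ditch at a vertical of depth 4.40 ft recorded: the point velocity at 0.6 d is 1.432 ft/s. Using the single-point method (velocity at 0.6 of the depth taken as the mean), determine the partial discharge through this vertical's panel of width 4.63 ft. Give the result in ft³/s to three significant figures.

29.2 ft³/s

v̄ = v₀.₆ = 1.432 ft/s
q = v̄ × d × w = 1.432 × 4.40 × 4.63 = 29.17 ft³/s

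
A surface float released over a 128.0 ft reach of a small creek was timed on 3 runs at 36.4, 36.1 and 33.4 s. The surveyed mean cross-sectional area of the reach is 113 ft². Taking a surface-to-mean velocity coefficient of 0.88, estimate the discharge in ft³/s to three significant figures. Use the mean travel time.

361 ft³/s

t̄ = (36.4 + 36.1 + 33.4) / 3 = 35.3 s
v_surface = L / t̄ = 128.0 / 35.3 = 3.626 ft/s
v_mean = 0.88 × 3.626 = 3.191 ft/s
Q = A × v_mean = 113 × 3.191 = 360.6 ft³/s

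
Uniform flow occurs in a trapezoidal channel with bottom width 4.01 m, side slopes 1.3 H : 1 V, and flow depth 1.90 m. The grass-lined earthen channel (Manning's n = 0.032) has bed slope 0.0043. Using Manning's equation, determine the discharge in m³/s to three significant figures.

28.5 m³/s

A = (b + z·y)·y = (4.01 + 1.3×1.90)×1.90 = 12.31 m²
P = b + 2y√(1+z²) = 4.01 + 2×1.90×√(1+1.3²) = 10.24 m
R = A/P = 12.31/10.24 = 1.202 m
Q = (1/n)·A·R^(2/3)·S^(1/2) = (1/0.032) × 12.31 × 1.202^(2/3) × 0.0043^(1/2) = 28.52 m³/s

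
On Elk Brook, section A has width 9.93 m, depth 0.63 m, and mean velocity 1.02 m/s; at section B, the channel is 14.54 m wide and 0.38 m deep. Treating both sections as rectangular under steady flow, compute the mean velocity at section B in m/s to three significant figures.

1.15 m/s

Q = A₁V₁ = (9.93×0.63) × 1.02 = 6.381 m³/s
A₂ = 14.54 × 0.38 = 5.525 m²
V₂ = Q/A₂ = 6.381/5.525 = 1.155 m/s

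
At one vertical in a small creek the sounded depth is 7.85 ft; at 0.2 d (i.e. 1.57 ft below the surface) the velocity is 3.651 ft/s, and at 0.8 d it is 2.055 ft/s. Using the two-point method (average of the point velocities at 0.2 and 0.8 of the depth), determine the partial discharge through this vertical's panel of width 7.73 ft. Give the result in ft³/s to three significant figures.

v̄ = (3.651 + 2.055) / 2 = 2.853 ft/s
q = v̄ × d × w = 2.853 × 7.85 × 7.73 = 173.1 ft³/s

173 ft³/s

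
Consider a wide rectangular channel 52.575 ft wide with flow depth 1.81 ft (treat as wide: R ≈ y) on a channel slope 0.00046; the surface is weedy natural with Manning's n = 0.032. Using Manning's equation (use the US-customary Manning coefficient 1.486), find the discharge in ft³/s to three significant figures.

141 ft³/s

A = b·y = 52.575 × 1.81 = 95.16 ft²
Wide channel: R ≈ y = 1.81 ft
Q = (1.486/n)·A·R^(2/3)·S^(1/2) = (1.486/0.032) × 95.16 × 1.810^(2/3) × 0.00046^(1/2) = 140.8 ft³/s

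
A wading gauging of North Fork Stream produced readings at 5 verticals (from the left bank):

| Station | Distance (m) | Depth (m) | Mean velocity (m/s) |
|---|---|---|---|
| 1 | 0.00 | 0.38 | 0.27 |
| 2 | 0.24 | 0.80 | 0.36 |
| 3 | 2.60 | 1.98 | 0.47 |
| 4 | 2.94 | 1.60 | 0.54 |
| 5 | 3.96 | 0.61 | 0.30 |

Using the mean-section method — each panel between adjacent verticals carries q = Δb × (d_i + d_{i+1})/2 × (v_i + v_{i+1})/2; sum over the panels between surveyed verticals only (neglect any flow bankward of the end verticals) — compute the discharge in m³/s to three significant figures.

2.19 m³/s

Panel 1-2: Δb = 0.24 m, d̄ = (0.38+0.80)/2 = 0.59, v̄ = (0.27+0.36)/2 = 0.315 → q = 0.24×0.59×0.315 = 0.04460 m³/s
Panel 2-3: Δb = 2.36 m, d̄ = (0.80+1.98)/2 = 1.39, v̄ = (0.36+0.47)/2 = 0.415 → q = 2.36×1.39×0.415 = 1.361 m³/s
Panel 3-4: Δb = 0.34 m, d̄ = (1.98+1.60)/2 = 1.79, v̄ = (0.47+0.54)/2 = 0.505 → q = 0.34×1.79×0.505 = 0.3073 m³/s
Panel 4-5: Δb = 1.02 m, d̄ = (1.60+0.61)/2 = 1.105, v̄ = (0.54+0.30)/2 = 0.42 → q = 1.02×1.105×0.42 = 0.4734 m³/s
Q = Σ q = 2.187 m³/s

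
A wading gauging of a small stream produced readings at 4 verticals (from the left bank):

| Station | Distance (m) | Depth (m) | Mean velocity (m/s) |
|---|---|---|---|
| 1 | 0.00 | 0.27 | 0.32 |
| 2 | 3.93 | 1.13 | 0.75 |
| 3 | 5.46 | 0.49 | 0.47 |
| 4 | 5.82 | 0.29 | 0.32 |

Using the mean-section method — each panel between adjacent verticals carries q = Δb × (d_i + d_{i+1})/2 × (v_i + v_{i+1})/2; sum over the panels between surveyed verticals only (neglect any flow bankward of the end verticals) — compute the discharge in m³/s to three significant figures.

Panel 1-2: Δb = 3.93 m, d̄ = (0.27+1.13)/2 = 0.7, v̄ = (0.32+0.75)/2 = 0.535 → q = 3.93×0.7×0.535 = 1.472 m³/s
Panel 2-3: Δb = 1.53 m, d̄ = (1.13+0.49)/2 = 0.81, v̄ = (0.75+0.47)/2 = 0.61 → q = 1.53×0.81×0.61 = 0.7560 m³/s
Panel 3-4: Δb = 0.36 m, d̄ = (0.49+0.29)/2 = 0.39, v̄ = (0.47+0.32)/2 = 0.395 → q = 0.36×0.39×0.395 = 0.05546 m³/s
Q = Σ q = 2.283 m³/s

2.28 m³/s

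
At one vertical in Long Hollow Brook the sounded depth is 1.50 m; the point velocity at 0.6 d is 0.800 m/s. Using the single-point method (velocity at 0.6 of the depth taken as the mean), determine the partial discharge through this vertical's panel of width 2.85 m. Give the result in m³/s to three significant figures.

3.42 m³/s

v̄ = v₀.₆ = 0.800 m/s
q = v̄ × d × w = 0.8000 × 1.50 × 2.85 = 3.420 m³/s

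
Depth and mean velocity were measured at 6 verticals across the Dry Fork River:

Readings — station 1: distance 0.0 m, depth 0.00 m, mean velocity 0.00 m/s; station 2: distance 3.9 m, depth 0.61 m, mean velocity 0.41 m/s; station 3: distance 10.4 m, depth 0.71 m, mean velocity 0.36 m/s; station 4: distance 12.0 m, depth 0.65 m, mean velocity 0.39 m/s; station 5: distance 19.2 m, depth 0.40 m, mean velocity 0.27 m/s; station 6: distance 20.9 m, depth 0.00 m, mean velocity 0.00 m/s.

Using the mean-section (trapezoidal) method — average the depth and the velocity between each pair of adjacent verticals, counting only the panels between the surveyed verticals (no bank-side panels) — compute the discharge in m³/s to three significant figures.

3.60 m³/s

Panel 1-2: Δb = 3.9 m, d̄ = (0.00+0.61)/2 = 0.305, v̄ = (0.00+0.41)/2 = 0.205 → q = 3.9×0.305×0.205 = 0.2438 m³/s
Panel 2-3: Δb = 6.5 m, d̄ = (0.61+0.71)/2 = 0.66, v̄ = (0.41+0.36)/2 = 0.385 → q = 6.5×0.66×0.385 = 1.652 m³/s
Panel 3-4: Δb = 1.6 m, d̄ = (0.71+0.65)/2 = 0.68, v̄ = (0.36+0.39)/2 = 0.375 → q = 1.6×0.68×0.375 = 0.4080 m³/s
Panel 4-5: Δb = 7.2 m, d̄ = (0.65+0.40)/2 = 0.525, v̄ = (0.39+0.27)/2 = 0.33 → q = 7.2×0.525×0.33 = 1.247 m³/s
Panel 5-6: Δb = 1.7 m, d̄ = (0.40+0.00)/2 = 0.2, v̄ = (0.27+0.00)/2 = 0.135 → q = 1.7×0.2×0.135 = 0.04590 m³/s
Q = Σ q = 3.597 m³/s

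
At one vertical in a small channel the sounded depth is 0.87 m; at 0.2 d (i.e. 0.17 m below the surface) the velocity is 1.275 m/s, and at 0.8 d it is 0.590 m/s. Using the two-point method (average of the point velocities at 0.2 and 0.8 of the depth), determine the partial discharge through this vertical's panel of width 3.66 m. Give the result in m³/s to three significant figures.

2.97 m³/s

v̄ = (1.275 + 0.590) / 2 = 0.9325 m/s
q = v̄ × d × w = 0.9325 × 0.87 × 3.66 = 2.969 m³/s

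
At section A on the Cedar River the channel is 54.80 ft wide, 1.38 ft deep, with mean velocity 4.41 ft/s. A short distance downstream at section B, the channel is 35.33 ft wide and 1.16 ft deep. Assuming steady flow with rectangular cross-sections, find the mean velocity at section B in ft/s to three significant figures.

Q = A₁V₁ = (54.80×1.38) × 4.41 = 333.5 ft³/s
A₂ = 35.33 × 1.16 = 40.98 ft²
V₂ = Q/A₂ = 333.5/40.98 = 8.138 ft/s

8.14 ft/s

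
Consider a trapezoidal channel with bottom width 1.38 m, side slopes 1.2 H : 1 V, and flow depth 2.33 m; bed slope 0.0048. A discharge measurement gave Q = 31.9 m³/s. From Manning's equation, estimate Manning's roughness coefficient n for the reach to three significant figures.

0.0228

A = (b + z·y)·y = (1.38 + 1.2×2.33)×2.33 = 9.730 m²
P = b + 2y√(1+z²) = 1.38 + 2×2.33×√(1+1.2²) = 8.659 m
R = A/P = 9.730/8.659 = 1.124 m
n = (1/Q)·A·R^(2/3)·S^(1/2) = (1/31.9) × 9.730 × 1.081 × 0.06928 = 0.02284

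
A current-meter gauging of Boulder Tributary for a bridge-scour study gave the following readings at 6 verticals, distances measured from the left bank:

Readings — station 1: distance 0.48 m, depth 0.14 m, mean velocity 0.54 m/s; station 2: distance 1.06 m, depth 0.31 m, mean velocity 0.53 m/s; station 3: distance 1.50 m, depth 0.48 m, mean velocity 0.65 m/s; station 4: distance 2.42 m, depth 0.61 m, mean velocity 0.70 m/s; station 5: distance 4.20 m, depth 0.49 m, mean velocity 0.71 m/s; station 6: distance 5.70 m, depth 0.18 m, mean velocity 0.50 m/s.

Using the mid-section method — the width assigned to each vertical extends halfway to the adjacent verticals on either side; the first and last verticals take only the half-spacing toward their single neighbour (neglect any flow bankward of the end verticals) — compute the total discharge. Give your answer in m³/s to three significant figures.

w_1 = (1.06 − 0.48)/2 = 0.29 m; q_1 = 0.54 × 0.14 × 0.29 = 0.02192 m³/s
w_2 = (1.50 − 0.48)/2 = 0.51 m; q_2 = 0.53 × 0.31 × 0.51 = 0.08379 m³/s
w_3 = (2.42 − 1.06)/2 = 0.68 m; q_3 = 0.65 × 0.48 × 0.68 = 0.2122 m³/s
w_4 = (4.20 − 1.50)/2 = 1.35 m; q_4 = 0.70 × 0.61 × 1.35 = 0.5765 m³/s
w_5 = (5.70 − 2.42)/2 = 1.64 m; q_5 = 0.71 × 0.49 × 1.64 = 0.5706 m³/s
w_6 = (5.70 − 4.20)/2 = 0.75 m; q_6 = 0.50 × 0.18 × 0.75 = 0.06750 m³/s
Q = Σ qᵢ = 1.532 m³/s

1.53 m³/s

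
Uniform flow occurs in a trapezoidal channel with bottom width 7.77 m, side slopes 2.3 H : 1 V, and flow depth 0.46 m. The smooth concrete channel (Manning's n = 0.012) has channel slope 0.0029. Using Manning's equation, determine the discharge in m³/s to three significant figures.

A = (b + z·y)·y = (7.77 + 2.3×0.46)×0.46 = 4.061 m²
P = b + 2y√(1+z²) = 7.77 + 2×0.46×√(1+2.3²) = 10.08 m
R = A/P = 4.061/10.08 = 0.4030 m
Q = (1/n)·A·R^(2/3)·S^(1/2) = (1/0.012) × 4.061 × 0.4030^(2/3) × 0.0029^(1/2) = 9.942 m³/s

9.94 m³/s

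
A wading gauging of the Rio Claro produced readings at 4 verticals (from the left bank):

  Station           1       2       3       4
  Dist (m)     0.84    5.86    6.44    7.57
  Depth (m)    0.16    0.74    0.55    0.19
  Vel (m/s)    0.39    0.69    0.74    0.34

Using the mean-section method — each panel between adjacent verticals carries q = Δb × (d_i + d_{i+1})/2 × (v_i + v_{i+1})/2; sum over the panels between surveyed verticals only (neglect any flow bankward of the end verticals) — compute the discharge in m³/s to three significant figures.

Panel 1-2: Δb = 5.02 m, d̄ = (0.16+0.74)/2 = 0.45, v̄ = (0.39+0.69)/2 = 0.54 → q = 5.02×0.45×0.54 = 1.220 m³/s
Panel 2-3: Δb = 0.58 m, d̄ = (0.74+0.55)/2 = 0.645, v̄ = (0.69+0.74)/2 = 0.715 → q = 0.58×0.645×0.715 = 0.2675 m³/s
Panel 3-4: Δb = 1.13 m, d̄ = (0.55+0.19)/2 = 0.37, v̄ = (0.74+0.34)/2 = 0.54 → q = 1.13×0.37×0.54 = 0.2258 m³/s
Q = Σ q = 1.713 m³/s

1.71 m³/s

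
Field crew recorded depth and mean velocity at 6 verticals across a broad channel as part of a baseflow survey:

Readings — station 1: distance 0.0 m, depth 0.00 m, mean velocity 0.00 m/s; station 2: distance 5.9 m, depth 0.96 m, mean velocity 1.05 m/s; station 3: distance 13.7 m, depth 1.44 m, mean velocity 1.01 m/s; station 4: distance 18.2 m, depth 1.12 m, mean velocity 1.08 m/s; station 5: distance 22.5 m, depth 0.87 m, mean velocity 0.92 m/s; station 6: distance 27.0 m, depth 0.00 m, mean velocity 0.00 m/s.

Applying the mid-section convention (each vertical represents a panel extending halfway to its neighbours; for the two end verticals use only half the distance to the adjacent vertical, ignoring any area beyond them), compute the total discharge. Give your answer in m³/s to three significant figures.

24.7 m³/s

w_2 = (13.7 − 0.0)/2 = 6.85 m; q_2 = 1.05 × 0.96 × 6.85 = 6.905 m³/s
w_3 = (18.2 − 5.9)/2 = 6.15 m; q_3 = 1.01 × 1.44 × 6.15 = 8.945 m³/s
w_4 = (22.5 − 13.7)/2 = 4.4 m; q_4 = 1.08 × 1.12 × 4.4 = 5.322 m³/s
w_5 = (27.0 − 18.2)/2 = 4.4 m; q_5 = 0.92 × 0.87 × 4.4 = 3.522 m³/s
Stations 1, 6 contribute zero (depth or velocity is 0).
Q = Σ qᵢ = 24.69 m³/s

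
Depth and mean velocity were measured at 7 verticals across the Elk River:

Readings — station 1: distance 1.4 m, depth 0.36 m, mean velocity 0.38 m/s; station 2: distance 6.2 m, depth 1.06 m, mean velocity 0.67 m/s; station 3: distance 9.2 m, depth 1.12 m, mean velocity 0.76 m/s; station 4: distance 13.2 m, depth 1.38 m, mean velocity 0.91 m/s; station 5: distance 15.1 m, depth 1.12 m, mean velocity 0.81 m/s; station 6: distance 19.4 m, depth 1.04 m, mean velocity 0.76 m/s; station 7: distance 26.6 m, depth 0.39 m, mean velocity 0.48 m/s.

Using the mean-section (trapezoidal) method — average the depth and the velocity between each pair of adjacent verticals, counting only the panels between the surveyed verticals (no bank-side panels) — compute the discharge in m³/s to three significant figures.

17.2 m³/s

Panel 1-2: Δb = 4.8 m, d̄ = (0.36+1.06)/2 = 0.71, v̄ = (0.38+0.67)/2 = 0.525 → q = 4.8×0.71×0.525 = 1.789 m³/s
Panel 2-3: Δb = 3 m, d̄ = (1.06+1.12)/2 = 1.09, v̄ = (0.67+0.76)/2 = 0.715 → q = 3×1.09×0.715 = 2.338 m³/s
Panel 3-4: Δb = 4 m, d̄ = (1.12+1.38)/2 = 1.25, v̄ = (0.76+0.91)/2 = 0.835 → q = 4×1.25×0.835 = 4.175 m³/s
Panel 4-5: Δb = 1.9 m, d̄ = (1.38+1.12)/2 = 1.25, v̄ = (0.91+0.81)/2 = 0.86 → q = 1.9×1.25×0.86 = 2.043 m³/s
Panel 5-6: Δb = 4.3 m, d̄ = (1.12+1.04)/2 = 1.08, v̄ = (0.81+0.76)/2 = 0.785 → q = 4.3×1.08×0.785 = 3.646 m³/s
Panel 6-7: Δb = 7.2 m, d̄ = (1.04+0.39)/2 = 0.715, v̄ = (0.76+0.48)/2 = 0.62 → q = 7.2×0.715×0.62 = 3.192 m³/s
Q = Σ q = 17.18 m³/s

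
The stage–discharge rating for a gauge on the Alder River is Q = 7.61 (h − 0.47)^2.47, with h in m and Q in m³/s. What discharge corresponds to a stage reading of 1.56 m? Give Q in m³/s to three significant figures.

Q = 7.61 × (1.56 − 0.47)^2.47 = 7.61 × 1.09^2.47 = 9.415 m³/s

9.42 m³/s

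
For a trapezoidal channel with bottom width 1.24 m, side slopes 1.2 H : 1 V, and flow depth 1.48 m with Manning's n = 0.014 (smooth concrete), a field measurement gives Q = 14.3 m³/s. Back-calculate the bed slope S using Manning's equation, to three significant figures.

0.00289

A = (b + z·y)·y = (1.24 + 1.2×1.48)×1.48 = 4.464 m²
P = b + 2y√(1+z²) = 1.24 + 2×1.48×√(1+1.2²) = 5.864 m
R = A/P = 4.464/5.864 = 0.7612 m
S = (Q·n / (1·A·R^(2/3)))² = (14.3×0.014 / (1×4.464×0.8337))² = 0.002894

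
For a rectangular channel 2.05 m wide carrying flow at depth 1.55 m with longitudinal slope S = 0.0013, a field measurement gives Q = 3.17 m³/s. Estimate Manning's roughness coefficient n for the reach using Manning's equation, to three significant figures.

0.0262

A = b·y = 2.05 × 1.55 = 3.178 m²
P = b + 2y = 2.05 + 2×1.55 = 5.150 m
R = A/P = 3.178/5.150 = 0.6170 m
n = (1/Q)·A·R^(2/3)·S^(1/2) = (1/3.17) × 3.178 × 0.7247 × 0.03606 = 0.02619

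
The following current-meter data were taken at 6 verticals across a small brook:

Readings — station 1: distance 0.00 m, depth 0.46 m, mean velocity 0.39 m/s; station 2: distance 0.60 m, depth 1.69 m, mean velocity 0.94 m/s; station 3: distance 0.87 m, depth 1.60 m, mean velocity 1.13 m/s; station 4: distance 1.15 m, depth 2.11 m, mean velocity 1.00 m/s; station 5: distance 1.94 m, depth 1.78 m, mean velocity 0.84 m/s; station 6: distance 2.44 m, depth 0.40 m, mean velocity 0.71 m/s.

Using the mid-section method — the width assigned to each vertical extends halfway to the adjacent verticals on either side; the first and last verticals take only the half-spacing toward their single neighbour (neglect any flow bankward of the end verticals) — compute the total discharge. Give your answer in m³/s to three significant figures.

w_1 = (0.60 − 0.00)/2 = 0.3 m; q_1 = 0.39 × 0.46 × 0.3 = 0.05382 m³/s
w_2 = (0.87 − 0.00)/2 = 0.435 m; q_2 = 0.94 × 1.69 × 0.435 = 0.6910 m³/s
w_3 = (1.15 − 0.60)/2 = 0.275 m; q_3 = 1.13 × 1.60 × 0.275 = 0.4972 m³/s
w_4 = (1.94 − 0.87)/2 = 0.535 m; q_4 = 1.00 × 2.11 × 0.535 = 1.129 m³/s
w_5 = (2.44 − 1.15)/2 = 0.645 m; q_5 = 0.84 × 1.78 × 0.645 = 0.9644 m³/s
w_6 = (2.44 − 1.94)/2 = 0.25 m; q_6 = 0.71 × 0.40 × 0.25 = 0.07100 m³/s
Q = Σ qᵢ = 3.406 m³/s

3.41 m³/s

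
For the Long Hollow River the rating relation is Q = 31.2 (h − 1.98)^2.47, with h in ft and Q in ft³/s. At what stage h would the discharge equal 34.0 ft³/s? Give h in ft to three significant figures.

3.02 ft

h − h₀ = (Q/C)^(1/b) = (34.0/31.2)^(1/2.47) = 1.035 ft
h = 1.98 + 1.035 = 3.015 ft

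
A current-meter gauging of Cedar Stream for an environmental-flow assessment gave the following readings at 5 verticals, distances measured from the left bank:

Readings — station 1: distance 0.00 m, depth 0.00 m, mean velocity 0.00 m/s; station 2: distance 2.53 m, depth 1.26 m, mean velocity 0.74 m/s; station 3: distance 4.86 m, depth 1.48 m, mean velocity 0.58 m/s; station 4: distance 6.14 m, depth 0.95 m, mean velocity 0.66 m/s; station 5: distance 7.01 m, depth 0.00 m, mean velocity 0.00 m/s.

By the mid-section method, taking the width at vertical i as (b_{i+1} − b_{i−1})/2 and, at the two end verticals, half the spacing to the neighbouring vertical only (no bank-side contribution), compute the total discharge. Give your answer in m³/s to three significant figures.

4.49 m³/s

w_2 = (4.86 − 0.00)/2 = 2.43 m; q_2 = 0.74 × 1.26 × 2.43 = 2.266 m³/s
w_3 = (6.14 − 2.53)/2 = 1.805 m; q_3 = 0.58 × 1.48 × 1.805 = 1.549 m³/s
w_4 = (7.01 − 4.86)/2 = 1.075 m; q_4 = 0.66 × 0.95 × 1.075 = 0.6740 m³/s
Stations 1, 5 contribute zero (depth or velocity is 0).
Q = Σ qᵢ = 4.489 m³/s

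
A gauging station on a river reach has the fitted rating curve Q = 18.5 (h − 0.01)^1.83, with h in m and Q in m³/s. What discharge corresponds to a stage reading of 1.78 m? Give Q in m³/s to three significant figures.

52.6 m³/s

Q = 18.5 × (1.78 − 0.01)^1.83 = 18.5 × 1.77^1.83 = 52.60 m³/s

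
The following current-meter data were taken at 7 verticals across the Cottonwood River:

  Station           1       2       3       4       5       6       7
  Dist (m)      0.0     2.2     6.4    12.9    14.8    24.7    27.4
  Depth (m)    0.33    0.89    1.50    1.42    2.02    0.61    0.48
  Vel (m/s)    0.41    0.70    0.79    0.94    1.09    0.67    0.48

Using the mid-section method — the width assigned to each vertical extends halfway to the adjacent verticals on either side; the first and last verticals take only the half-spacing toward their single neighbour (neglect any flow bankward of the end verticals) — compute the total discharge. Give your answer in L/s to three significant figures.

w_1 = (2.2 − 0.0)/2 = 1.1 m; q_1 = 0.41 × 0.33 × 1.1 = 0.1488 m³/s
w_2 = (6.4 − 0.0)/2 = 3.2 m; q_2 = 0.70 × 0.89 × 3.2 = 1.994 m³/s
w_3 = (12.9 − 2.2)/2 = 5.35 m; q_3 = 0.79 × 1.50 × 5.35 = 6.340 m³/s
w_4 = (14.8 − 6.4)/2 = 4.2 m; q_4 = 0.94 × 1.42 × 4.2 = 5.606 m³/s
w_5 = (24.7 − 12.9)/2 = 5.9 m; q_5 = 1.09 × 2.02 × 5.9 = 12.99 m³/s
w_6 = (27.4 − 14.8)/2 = 6.3 m; q_6 = 0.67 × 0.61 × 6.3 = 2.575 m³/s
w_7 = (27.4 − 24.7)/2 = 1.35 m; q_7 = 0.48 × 0.48 × 1.35 = 0.3110 m³/s
Q = Σ qᵢ = 29.96 m³/s
= 29.96 × 1000 = 29960 L/s

30000 L/s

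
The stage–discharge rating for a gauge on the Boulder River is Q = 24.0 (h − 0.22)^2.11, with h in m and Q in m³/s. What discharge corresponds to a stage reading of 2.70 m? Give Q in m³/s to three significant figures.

163 m³/s

Q = 24.0 × (2.70 − 0.22)^2.11 = 24.0 × 2.48^2.11 = 163.1 m³/s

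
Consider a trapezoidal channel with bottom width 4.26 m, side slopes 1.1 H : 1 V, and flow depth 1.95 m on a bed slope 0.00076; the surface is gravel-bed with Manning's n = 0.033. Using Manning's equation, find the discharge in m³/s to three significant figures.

A = (b + z·y)·y = (4.26 + 1.1×1.95)×1.95 = 12.49 m²
P = b + 2y√(1+z²) = 4.26 + 2×1.95×√(1+1.1²) = 10.06 m
R = A/P = 12.49/10.06 = 1.242 m
Q = (1/n)·A·R^(2/3)·S^(1/2) = (1/0.033) × 12.49 × 1.242^(2/3) × 0.00076^(1/2) = 12.05 m³/s

12.1 m³/s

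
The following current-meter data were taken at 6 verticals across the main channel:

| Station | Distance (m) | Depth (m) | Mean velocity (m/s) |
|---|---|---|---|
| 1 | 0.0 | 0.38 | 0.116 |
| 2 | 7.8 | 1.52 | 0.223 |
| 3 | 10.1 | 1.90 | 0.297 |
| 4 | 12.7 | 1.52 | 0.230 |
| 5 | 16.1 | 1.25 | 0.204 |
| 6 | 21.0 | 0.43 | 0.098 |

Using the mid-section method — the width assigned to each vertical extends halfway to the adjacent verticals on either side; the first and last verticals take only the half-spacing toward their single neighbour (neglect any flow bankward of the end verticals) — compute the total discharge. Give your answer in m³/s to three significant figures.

w_1 = (7.8 − 0.0)/2 = 3.9 m; q_1 = 0.116 × 0.38 × 3.9 = 0.1719 m³/s
w_2 = (10.1 − 0.0)/2 = 5.05 m; q_2 = 0.223 × 1.52 × 5.05 = 1.712 m³/s
w_3 = (12.7 − 7.8)/2 = 2.45 m; q_3 = 0.297 × 1.90 × 2.45 = 1.383 m³/s
w_4 = (16.1 − 10.1)/2 = 3 m; q_4 = 0.230 × 1.52 × 3 = 1.049 m³/s
w_5 = (21.0 − 12.7)/2 = 4.15 m; q_5 = 0.204 × 1.25 × 4.15 = 1.058 m³/s
w_6 = (21.0 − 16.1)/2 = 2.45 m; q_6 = 0.098 × 0.43 × 2.45 = 0.1032 m³/s
Q = Σ qᵢ = 5.476 m³/s

5.48 m³/s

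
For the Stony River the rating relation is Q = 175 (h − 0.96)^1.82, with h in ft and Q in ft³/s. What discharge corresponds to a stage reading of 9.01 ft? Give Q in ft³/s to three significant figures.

Q = 175 × (9.01 − 0.96)^1.82 = 175 × 8.05^1.82 = 7791 ft³/s

7790 ft³/s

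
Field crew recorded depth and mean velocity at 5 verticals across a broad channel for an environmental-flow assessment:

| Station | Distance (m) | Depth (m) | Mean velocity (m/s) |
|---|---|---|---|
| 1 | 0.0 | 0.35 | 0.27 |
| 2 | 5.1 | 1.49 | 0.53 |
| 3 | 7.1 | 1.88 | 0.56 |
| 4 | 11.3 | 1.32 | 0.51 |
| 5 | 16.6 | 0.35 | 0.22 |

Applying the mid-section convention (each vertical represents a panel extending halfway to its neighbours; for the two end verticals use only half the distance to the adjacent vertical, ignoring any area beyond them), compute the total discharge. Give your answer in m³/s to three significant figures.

w_1 = (5.1 − 0.0)/2 = 2.55 m; q_1 = 0.27 × 0.35 × 2.55 = 0.2410 m³/s
w_2 = (7.1 − 0.0)/2 = 3.55 m; q_2 = 0.53 × 1.49 × 3.55 = 2.803 m³/s
w_3 = (11.3 − 5.1)/2 = 3.1 m; q_3 = 0.56 × 1.88 × 3.1 = 3.264 m³/s
w_4 = (16.6 − 7.1)/2 = 4.75 m; q_4 = 0.51 × 1.32 × 4.75 = 3.198 m³/s
w_5 = (16.6 − 11.3)/2 = 2.65 m; q_5 = 0.22 × 0.35 × 2.65 = 0.2041 m³/s
Q = Σ qᵢ = 9.710 m³/s

9.71 m³/s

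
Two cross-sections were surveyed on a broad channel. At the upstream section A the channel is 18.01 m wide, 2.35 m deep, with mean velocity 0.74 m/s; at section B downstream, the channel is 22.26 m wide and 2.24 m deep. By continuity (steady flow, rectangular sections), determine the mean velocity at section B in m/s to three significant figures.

0.628 m/s

Q = A₁V₁ = (18.01×2.35) × 0.74 = 31.32 m³/s
A₂ = 22.26 × 2.24 = 49.86 m²
V₂ = Q/A₂ = 31.32/49.86 = 0.6281 m/s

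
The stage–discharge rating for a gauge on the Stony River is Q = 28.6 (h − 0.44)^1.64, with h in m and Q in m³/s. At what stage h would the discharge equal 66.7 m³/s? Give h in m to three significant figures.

2.12 m

h − h₀ = (Q/C)^(1/b) = (66.7/28.6)^(1/1.64) = 1.676 m
h = 0.44 + 1.676 = 2.116 m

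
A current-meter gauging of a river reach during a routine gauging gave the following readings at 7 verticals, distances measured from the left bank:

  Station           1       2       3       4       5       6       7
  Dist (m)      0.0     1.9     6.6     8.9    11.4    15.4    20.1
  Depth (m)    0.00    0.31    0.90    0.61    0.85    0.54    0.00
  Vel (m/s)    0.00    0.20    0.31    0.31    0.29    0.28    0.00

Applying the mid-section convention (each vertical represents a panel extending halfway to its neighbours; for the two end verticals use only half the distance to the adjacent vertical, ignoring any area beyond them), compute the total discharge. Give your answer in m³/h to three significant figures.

w_2 = (6.6 − 0.0)/2 = 3.3 m; q_2 = 0.20 × 0.31 × 3.3 = 0.2046 m³/s
w_3 = (8.9 − 1.9)/2 = 3.5 m; q_3 = 0.31 × 0.90 × 3.5 = 0.9765 m³/s
w_4 = (11.4 − 6.6)/2 = 2.4 m; q_4 = 0.31 × 0.61 × 2.4 = 0.4538 m³/s
w_5 = (15.4 − 8.9)/2 = 3.25 m; q_5 = 0.29 × 0.85 × 3.25 = 0.8011 m³/s
w_6 = (20.1 − 11.4)/2 = 4.35 m; q_6 = 0.28 × 0.54 × 4.35 = 0.6577 m³/s
Stations 1, 7 contribute zero (depth or velocity is 0).
Q = Σ qᵢ = 3.094 m³/s
= 3.094 × 3600 = 11140 m³/h

11100 m³/h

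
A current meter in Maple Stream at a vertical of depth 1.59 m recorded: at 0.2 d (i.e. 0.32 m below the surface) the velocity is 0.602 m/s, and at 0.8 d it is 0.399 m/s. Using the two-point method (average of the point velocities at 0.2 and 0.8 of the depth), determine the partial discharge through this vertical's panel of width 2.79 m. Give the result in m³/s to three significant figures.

v̄ = (0.602 + 0.399) / 2 = 0.5005 m/s
q = v̄ × d × w = 0.5005 × 1.59 × 2.79 = 2.220 m³/s

2.22 m³/s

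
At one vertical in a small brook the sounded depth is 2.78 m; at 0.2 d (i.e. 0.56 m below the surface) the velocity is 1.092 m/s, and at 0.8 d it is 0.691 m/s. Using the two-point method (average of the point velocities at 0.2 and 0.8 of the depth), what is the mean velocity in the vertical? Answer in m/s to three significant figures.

0.892 m/s

v̄ = (1.092 + 0.691) / 2 = 0.8915 m/s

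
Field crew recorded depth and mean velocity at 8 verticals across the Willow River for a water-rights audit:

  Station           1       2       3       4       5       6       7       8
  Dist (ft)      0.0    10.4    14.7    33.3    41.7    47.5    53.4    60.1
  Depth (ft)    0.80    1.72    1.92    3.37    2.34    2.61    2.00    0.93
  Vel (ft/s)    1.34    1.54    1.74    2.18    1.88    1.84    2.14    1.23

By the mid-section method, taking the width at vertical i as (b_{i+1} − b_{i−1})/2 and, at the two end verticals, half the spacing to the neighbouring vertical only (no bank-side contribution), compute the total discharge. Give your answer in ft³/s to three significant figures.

253 ft³/s

w_1 = (10.4 − 0.0)/2 = 5.2 ft; q_1 = 1.34 × 0.80 × 5.2 = 5.574 ft³/s
w_2 = (14.7 − 0.0)/2 = 7.35 ft; q_2 = 1.54 × 1.72 × 7.35 = 19.47 ft³/s
w_3 = (33.3 − 10.4)/2 = 11.45 ft; q_3 = 1.74 × 1.92 × 11.45 = 38.25 ft³/s
w_4 = (41.7 − 14.7)/2 = 13.5 ft; q_4 = 2.18 × 3.37 × 13.5 = 99.18 ft³/s
w_5 = (47.5 − 33.3)/2 = 7.1 ft; q_5 = 1.88 × 2.34 × 7.1 = 31.23 ft³/s
w_6 = (53.4 − 41.7)/2 = 5.85 ft; q_6 = 1.84 × 2.61 × 5.85 = 28.09 ft³/s
w_7 = (60.1 − 47.5)/2 = 6.3 ft; q_7 = 2.14 × 2.00 × 6.3 = 26.96 ft³/s
w_8 = (60.1 − 53.4)/2 = 3.35 ft; q_8 = 1.23 × 0.93 × 3.35 = 3.832 ft³/s
Q = Σ qᵢ = 252.6 ft³/s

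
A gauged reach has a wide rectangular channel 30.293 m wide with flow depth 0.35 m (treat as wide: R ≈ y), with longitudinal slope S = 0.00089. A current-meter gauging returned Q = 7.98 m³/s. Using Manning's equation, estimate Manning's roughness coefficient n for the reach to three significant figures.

A = b·y = 30.293 × 0.35 = 10.60 m²
Wide channel: R ≈ y = 0.35 m
n = (1/Q)·A·R^(2/3)·S^(1/2) = (1/7.98) × 10.60 × 0.4966 × 0.02983 = 0.01969

0.0197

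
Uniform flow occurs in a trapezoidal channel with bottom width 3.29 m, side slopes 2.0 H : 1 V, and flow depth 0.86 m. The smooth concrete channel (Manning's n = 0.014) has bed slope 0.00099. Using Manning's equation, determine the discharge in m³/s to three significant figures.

A = (b + z·y)·y = (3.29 + 2.0×0.86)×0.86 = 4.309 m²
P = b + 2y√(1+z²) = 3.29 + 2×0.86×√(1+2.0²) = 7.136 m
R = A/P = 4.309/7.136 = 0.6038 m
Q = (1/n)·A·R^(2/3)·S^(1/2) = (1/0.014) × 4.309 × 0.6038^(2/3) × 0.00099^(1/2) = 6.917 m³/s

6.92 m³/s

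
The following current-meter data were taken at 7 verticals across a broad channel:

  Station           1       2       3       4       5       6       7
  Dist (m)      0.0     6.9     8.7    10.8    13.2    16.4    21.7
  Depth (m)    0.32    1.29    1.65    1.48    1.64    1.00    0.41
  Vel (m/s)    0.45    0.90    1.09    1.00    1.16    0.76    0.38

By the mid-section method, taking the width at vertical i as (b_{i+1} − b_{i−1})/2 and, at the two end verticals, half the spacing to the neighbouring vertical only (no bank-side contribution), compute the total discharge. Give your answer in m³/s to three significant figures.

w_1 = (6.9 − 0.0)/2 = 3.45 m; q_1 = 0.45 × 0.32 × 3.45 = 0.4968 m³/s
w_2 = (8.7 − 0.0)/2 = 4.35 m; q_2 = 0.90 × 1.29 × 4.35 = 5.050 m³/s
w_3 = (10.8 − 6.9)/2 = 1.95 m; q_3 = 1.09 × 1.65 × 1.95 = 3.507 m³/s
w_4 = (13.2 − 8.7)/2 = 2.25 m; q_4 = 1.00 × 1.48 × 2.25 = 3.330 m³/s
w_5 = (16.4 − 10.8)/2 = 2.8 m; q_5 = 1.16 × 1.64 × 2.8 = 5.327 m³/s
w_6 = (21.7 − 13.2)/2 = 4.25 m; q_6 = 0.76 × 1.00 × 4.25 = 3.230 m³/s
w_7 = (21.7 − 16.4)/2 = 2.65 m; q_7 = 0.38 × 0.41 × 2.65 = 0.4129 m³/s
Q = Σ qᵢ = 21.35 m³/s

21.4 m³/s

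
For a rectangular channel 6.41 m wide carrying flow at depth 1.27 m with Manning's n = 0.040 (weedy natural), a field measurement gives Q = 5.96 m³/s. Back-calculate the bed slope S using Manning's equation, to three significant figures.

0.000973

A = b·y = 6.41 × 1.27 = 8.141 m²
P = b + 2y = 6.41 + 2×1.27 = 8.950 m
R = A/P = 8.141/8.950 = 0.9096 m
S = (Q·n / (1·A·R^(2/3)))² = (5.96×0.040 / (1×8.141×0.9388))² = 0.0009731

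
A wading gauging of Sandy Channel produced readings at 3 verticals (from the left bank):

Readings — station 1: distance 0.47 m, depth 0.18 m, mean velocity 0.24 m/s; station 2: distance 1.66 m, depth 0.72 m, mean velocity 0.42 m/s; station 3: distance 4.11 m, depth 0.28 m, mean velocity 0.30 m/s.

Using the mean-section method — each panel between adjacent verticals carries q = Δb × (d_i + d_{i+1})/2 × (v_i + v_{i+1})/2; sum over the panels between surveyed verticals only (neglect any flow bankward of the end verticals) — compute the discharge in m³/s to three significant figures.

0.618 m³/s

Panel 1-2: Δb = 1.19 m, d̄ = (0.18+0.72)/2 = 0.45, v̄ = (0.24+0.42)/2 = 0.33 → q = 1.19×0.45×0.33 = 0.1767 m³/s
Panel 2-3: Δb = 2.45 m, d̄ = (0.72+0.28)/2 = 0.5, v̄ = (0.42+0.30)/2 = 0.36 → q = 2.45×0.5×0.36 = 0.4410 m³/s
Q = Σ q = 0.6177 m³/s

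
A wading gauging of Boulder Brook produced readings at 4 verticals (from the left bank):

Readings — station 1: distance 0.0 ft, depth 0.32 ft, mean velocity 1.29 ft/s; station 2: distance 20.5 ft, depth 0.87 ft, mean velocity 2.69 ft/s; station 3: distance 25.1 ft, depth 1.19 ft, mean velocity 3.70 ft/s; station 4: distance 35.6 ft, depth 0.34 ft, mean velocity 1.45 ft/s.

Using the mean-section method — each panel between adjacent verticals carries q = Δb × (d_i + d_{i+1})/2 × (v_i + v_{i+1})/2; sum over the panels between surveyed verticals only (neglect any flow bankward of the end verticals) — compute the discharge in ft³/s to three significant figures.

60.1 ft³/s

Panel 1-2: Δb = 20.5 ft, d̄ = (0.32+0.87)/2 = 0.595, v̄ = (1.29+2.69)/2 = 1.99 → q = 20.5×0.595×1.99 = 24.27 ft³/s
Panel 2-3: Δb = 4.6 ft, d̄ = (0.87+1.19)/2 = 1.03, v̄ = (2.69+3.70)/2 = 3.195 → q = 4.6×1.03×3.195 = 15.14 ft³/s
Panel 3-4: Δb = 10.5 ft, d̄ = (1.19+0.34)/2 = 0.765, v̄ = (3.70+1.45)/2 = 2.575 → q = 10.5×0.765×2.575 = 20.68 ft³/s
Q = Σ q = 60.09 ft³/s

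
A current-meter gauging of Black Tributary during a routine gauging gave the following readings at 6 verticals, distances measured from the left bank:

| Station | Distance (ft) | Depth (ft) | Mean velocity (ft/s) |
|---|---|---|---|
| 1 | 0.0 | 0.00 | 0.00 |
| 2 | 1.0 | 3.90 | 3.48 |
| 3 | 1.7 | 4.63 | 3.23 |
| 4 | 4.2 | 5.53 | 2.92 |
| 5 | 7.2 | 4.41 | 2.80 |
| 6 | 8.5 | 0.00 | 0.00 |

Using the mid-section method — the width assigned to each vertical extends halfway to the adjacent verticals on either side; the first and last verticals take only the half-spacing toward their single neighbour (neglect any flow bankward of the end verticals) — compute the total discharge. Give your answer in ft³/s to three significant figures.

w_2 = (1.7 − 0.0)/2 = 0.85 ft; q_2 = 3.48 × 3.90 × 0.85 = 11.54 ft³/s
w_3 = (4.2 − 1.0)/2 = 1.6 ft; q_3 = 3.23 × 4.63 × 1.6 = 23.93 ft³/s
w_4 = (7.2 − 1.7)/2 = 2.75 ft; q_4 = 2.92 × 5.53 × 2.75 = 44.41 ft³/s
w_5 = (8.5 − 4.2)/2 = 2.15 ft; q_5 = 2.80 × 4.41 × 2.15 = 26.55 ft³/s
Stations 1, 6 contribute zero (depth or velocity is 0).
Q = Σ qᵢ = 106.4 ft³/s

106 ft³/s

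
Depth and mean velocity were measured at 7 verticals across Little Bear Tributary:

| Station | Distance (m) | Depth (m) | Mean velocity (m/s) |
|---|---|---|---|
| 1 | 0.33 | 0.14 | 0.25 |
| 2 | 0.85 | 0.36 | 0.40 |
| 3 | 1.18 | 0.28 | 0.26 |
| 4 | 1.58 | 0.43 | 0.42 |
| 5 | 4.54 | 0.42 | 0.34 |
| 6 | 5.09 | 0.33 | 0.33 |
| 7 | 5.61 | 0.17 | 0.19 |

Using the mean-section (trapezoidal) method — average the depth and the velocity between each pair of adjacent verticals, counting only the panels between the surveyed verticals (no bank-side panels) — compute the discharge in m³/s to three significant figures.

0.706 m³/s

Panel 1-2: Δb = 0.52 m, d̄ = (0.14+0.36)/2 = 0.25, v̄ = (0.25+0.40)/2 = 0.325 → q = 0.52×0.25×0.325 = 0.04225 m³/s
Panel 2-3: Δb = 0.33 m, d̄ = (0.36+0.28)/2 = 0.32, v̄ = (0.40+0.26)/2 = 0.33 → q = 0.33×0.32×0.33 = 0.03485 m³/s
Panel 3-4: Δb = 0.4 m, d̄ = (0.28+0.43)/2 = 0.355, v̄ = (0.26+0.42)/2 = 0.34 → q = 0.4×0.355×0.34 = 0.04828 m³/s
Panel 4-5: Δb = 2.96 m, d̄ = (0.43+0.42)/2 = 0.425, v̄ = (0.42+0.34)/2 = 0.38 → q = 2.96×0.425×0.38 = 0.4780 m³/s
Panel 5-6: Δb = 0.55 m, d̄ = (0.42+0.33)/2 = 0.375, v̄ = (0.34+0.33)/2 = 0.335 → q = 0.55×0.375×0.335 = 0.06909 m³/s
Panel 6-7: Δb = 0.52 m, d̄ = (0.33+0.17)/2 = 0.25, v̄ = (0.33+0.19)/2 = 0.26 → q = 0.52×0.25×0.26 = 0.03380 m³/s
Q = Σ q = 0.7063 m³/s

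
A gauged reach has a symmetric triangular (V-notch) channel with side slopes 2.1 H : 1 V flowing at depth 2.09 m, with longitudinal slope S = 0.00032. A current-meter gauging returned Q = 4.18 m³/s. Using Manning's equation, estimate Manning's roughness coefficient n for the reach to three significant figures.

A = z·y² = 2.1×2.09² = 9.173 m²
P = 2y√(1+z²) = 2×2.09×√(1+2.1²) = 9.722 m
R = A/P = 9.173/9.722 = 0.9435 m
n = (1/Q)·A·R^(2/3)·S^(1/2) = (1/4.18) × 9.173 × 0.9620 × 0.01789 = 0.03776

0.0378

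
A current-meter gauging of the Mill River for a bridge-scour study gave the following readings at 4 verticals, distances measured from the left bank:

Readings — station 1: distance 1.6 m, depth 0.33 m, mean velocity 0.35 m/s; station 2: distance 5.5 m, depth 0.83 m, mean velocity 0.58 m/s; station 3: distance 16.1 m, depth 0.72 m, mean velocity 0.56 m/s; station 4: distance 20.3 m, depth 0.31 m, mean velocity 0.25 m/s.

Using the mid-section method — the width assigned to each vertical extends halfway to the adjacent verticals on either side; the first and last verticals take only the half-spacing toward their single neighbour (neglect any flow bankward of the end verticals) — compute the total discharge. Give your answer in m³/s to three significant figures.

w_1 = (5.5 − 1.6)/2 = 1.95 m; q_1 = 0.35 × 0.33 × 1.95 = 0.2252 m³/s
w_2 = (16.1 − 1.6)/2 = 7.25 m; q_2 = 0.58 × 0.83 × 7.25 = 3.490 m³/s
w_3 = (20.3 − 5.5)/2 = 7.4 m; q_3 = 0.56 × 0.72 × 7.4 = 2.984 m³/s
w_4 = (20.3 − 16.1)/2 = 2.1 m; q_4 = 0.25 × 0.31 × 2.1 = 0.1628 m³/s
Q = Σ qᵢ = 6.862 m³/s

6.86 m³/s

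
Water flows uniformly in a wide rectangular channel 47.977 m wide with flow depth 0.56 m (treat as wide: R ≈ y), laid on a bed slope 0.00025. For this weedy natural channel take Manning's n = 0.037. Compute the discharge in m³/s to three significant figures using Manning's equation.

7.80 m³/s

A = b·y = 47.977 × 0.56 = 26.87 m²
Wide channel: R ≈ y = 0.56 m
Q = (1/n)·A·R^(2/3)·S^(1/2) = (1/0.037) × 26.87 × 0.5600^(2/3) × 0.00025^(1/2) = 7.800 m³/s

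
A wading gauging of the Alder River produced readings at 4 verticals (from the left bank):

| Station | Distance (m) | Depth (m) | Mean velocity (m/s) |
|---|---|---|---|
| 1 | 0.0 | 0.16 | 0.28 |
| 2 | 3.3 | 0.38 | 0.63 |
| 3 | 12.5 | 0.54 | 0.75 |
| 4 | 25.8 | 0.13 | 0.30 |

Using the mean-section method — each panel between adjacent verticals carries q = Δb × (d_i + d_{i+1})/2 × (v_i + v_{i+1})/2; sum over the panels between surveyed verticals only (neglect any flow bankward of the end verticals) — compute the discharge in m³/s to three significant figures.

5.66 m³/s

Panel 1-2: Δb = 3.3 m, d̄ = (0.16+0.38)/2 = 0.27, v̄ = (0.28+0.63)/2 = 0.455 → q = 3.3×0.27×0.455 = 0.4054 m³/s
Panel 2-3: Δb = 9.2 m, d̄ = (0.38+0.54)/2 = 0.46, v̄ = (0.63+0.75)/2 = 0.69 → q = 9.2×0.46×0.69 = 2.920 m³/s
Panel 3-4: Δb = 13.3 m, d̄ = (0.54+0.13)/2 = 0.335, v̄ = (0.75+0.30)/2 = 0.525 → q = 13.3×0.335×0.525 = 2.339 m³/s
Q = Σ q = 5.665 m³/s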